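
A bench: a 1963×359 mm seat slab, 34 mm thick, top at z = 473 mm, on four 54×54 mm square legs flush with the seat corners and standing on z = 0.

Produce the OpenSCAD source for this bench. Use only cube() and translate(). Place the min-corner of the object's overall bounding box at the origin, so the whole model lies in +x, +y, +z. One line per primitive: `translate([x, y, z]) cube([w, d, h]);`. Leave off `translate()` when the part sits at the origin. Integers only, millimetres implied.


translate([0, 0, 439]) cube([1963, 359, 34]);
cube([54, 54, 439]);
translate([0, 305, 0]) cube([54, 54, 439]);
translate([1909, 0, 0]) cube([54, 54, 439]);
translate([1909, 305, 0]) cube([54, 54, 439]);


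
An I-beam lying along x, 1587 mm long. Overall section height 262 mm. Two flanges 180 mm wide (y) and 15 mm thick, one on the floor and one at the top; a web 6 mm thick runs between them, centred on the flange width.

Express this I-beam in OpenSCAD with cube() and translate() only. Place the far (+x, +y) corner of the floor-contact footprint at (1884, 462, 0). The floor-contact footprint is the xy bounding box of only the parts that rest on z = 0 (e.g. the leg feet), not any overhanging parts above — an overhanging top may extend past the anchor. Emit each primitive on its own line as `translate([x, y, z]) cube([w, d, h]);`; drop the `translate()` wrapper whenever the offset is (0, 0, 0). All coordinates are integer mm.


translate([297, 282, 0]) cube([1587, 180, 15]);
translate([297, 369, 15]) cube([1587, 6, 232]);
translate([297, 282, 247]) cube([1587, 180, 15]);


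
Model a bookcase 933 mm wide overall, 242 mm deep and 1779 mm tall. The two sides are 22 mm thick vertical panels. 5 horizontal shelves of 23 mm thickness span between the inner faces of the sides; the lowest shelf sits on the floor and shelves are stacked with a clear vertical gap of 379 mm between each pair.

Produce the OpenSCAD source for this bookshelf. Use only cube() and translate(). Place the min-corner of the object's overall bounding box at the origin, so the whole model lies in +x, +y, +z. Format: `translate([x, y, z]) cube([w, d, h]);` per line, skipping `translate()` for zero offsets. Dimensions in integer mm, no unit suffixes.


cube([22, 242, 1779]);
translate([911, 0, 0]) cube([22, 242, 1779]);
translate([22, 0, 0]) cube([889, 242, 23]);
translate([22, 0, 402]) cube([889, 242, 23]);
translate([22, 0, 804]) cube([889, 242, 23]);
translate([22, 0, 1206]) cube([889, 242, 23]);
translate([22, 0, 1608]) cube([889, 242, 23]);


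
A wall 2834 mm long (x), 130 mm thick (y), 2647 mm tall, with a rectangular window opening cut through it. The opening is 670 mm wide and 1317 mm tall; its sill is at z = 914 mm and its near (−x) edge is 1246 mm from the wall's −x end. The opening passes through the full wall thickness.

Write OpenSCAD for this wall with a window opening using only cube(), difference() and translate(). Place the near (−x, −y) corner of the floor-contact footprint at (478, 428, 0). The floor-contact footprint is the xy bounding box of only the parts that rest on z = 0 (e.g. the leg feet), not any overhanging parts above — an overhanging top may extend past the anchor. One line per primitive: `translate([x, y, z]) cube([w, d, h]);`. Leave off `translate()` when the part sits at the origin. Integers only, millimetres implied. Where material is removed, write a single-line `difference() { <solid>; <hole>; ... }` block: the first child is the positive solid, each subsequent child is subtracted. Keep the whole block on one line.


difference() { translate([478, 428, 0]) cube([2834, 130, 2647]); translate([1724, 428, 914]) cube([670, 130, 1317]); }


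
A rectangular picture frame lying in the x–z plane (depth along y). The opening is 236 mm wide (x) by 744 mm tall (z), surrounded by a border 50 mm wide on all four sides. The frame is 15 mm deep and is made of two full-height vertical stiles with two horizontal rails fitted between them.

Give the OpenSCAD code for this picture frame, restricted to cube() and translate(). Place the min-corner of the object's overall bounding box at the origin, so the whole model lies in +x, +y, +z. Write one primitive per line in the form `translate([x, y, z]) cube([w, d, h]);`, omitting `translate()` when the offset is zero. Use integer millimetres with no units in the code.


cube([50, 15, 844]);
translate([286, 0, 0]) cube([50, 15, 844]);
translate([50, 0, 0]) cube([236, 15, 50]);
translate([50, 0, 794]) cube([236, 15, 50]);


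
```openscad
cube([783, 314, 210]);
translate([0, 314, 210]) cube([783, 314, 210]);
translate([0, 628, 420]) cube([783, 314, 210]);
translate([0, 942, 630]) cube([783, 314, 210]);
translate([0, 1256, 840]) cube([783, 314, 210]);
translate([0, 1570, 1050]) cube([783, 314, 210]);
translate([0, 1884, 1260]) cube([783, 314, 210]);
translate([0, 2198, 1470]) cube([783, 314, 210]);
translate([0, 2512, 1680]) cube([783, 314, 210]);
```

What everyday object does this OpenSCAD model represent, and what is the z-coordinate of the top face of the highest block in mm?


A staircase. The total rise is 1890 mm.

9 identical blocks, each offset up and back from the previous — a staircase. Each step is 210 mm tall and there are 9 of them, so the total rise is 9 × 210 = 1890 mm.


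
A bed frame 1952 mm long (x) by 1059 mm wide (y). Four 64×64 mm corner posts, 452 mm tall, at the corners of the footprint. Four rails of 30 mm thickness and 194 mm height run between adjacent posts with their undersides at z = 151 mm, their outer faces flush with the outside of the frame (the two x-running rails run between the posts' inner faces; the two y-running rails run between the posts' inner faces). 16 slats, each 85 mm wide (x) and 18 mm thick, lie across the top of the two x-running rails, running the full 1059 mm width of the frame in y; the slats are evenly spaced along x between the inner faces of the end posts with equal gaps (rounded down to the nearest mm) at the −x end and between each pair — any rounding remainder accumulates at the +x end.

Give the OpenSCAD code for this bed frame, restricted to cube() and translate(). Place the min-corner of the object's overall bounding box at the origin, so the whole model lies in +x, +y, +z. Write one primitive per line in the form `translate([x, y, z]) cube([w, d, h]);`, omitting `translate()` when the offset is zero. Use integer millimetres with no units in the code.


// slat z = rail_z + rail_h = 151 + 194 = 345
// slat gap = ⌊(1824 − 16·85) / 17⌋ = 27
cube([64, 64, 452]);
translate([0, 995, 0]) cube([64, 64, 452]);
translate([1888, 0, 0]) cube([64, 64, 452]);
translate([1888, 995, 0]) cube([64, 64, 452]);
translate([64, 0, 151]) cube([1824, 30, 194]);
translate([64, 1029, 151]) cube([1824, 30, 194]);
translate([0, 64, 151]) cube([30, 931, 194]);
translate([1922, 64, 151]) cube([30, 931, 194]);
translate([91, 0, 345]) cube([85, 1059, 18]);
translate([203, 0, 345]) cube([85, 1059, 18]);
translate([315, 0, 345]) cube([85, 1059, 18]);
translate([427, 0, 345]) cube([85, 1059, 18]);
translate([539, 0, 345]) cube([85, 1059, 18]);
translate([651, 0, 345]) cube([85, 1059, 18]);
translate([763, 0, 345]) cube([85, 1059, 18]);
translate([875, 0, 345]) cube([85, 1059, 18]);
translate([987, 0, 345]) cube([85, 1059, 18]);
translate([1099, 0, 345]) cube([85, 1059, 18]);
translate([1211, 0, 345]) cube([85, 1059, 18]);
translate([1323, 0, 345]) cube([85, 1059, 18]);
translate([1435, 0, 345]) cube([85, 1059, 18]);
translate([1547, 0, 345]) cube([85, 1059, 18]);
translate([1659, 0, 345]) cube([85, 1059, 18]);
translate([1771, 0, 345]) cube([85, 1059, 18]);


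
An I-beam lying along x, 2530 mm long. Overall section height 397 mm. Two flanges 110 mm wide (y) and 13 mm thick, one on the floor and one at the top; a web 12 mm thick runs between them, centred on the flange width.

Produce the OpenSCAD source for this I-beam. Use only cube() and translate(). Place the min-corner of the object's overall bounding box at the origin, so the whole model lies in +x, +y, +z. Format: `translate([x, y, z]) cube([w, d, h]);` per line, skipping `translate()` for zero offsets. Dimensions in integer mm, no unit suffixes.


cube([2530, 110, 13]);
translate([0, 49, 13]) cube([2530, 12, 371]);
translate([0, 0, 384]) cube([2530, 110, 13]);


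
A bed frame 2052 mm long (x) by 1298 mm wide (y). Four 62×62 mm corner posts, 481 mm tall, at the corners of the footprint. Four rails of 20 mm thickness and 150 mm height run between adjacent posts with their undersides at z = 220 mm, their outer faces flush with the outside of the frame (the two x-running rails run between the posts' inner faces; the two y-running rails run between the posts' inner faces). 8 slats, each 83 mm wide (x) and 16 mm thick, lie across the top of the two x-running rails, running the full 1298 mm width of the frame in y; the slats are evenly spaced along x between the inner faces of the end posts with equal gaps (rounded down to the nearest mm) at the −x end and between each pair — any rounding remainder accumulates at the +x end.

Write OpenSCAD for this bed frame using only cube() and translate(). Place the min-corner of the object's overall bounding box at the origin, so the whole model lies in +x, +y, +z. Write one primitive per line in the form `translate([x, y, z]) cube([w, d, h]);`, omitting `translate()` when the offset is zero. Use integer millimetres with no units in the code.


// slat z = rail_z + rail_h = 220 + 150 = 370
// slat gap = ⌊(1928 − 8·83) / 9⌋ = 140
cube([62, 62, 481]);
translate([0, 1236, 0]) cube([62, 62, 481]);
translate([1990, 0, 0]) cube([62, 62, 481]);
translate([1990, 1236, 0]) cube([62, 62, 481]);
translate([62, 0, 220]) cube([1928, 20, 150]);
translate([62, 1278, 220]) cube([1928, 20, 150]);
translate([0, 62, 220]) cube([20, 1174, 150]);
translate([2032, 62, 220]) cube([20, 1174, 150]);
translate([202, 0, 370]) cube([83, 1298, 16]);
translate([425, 0, 370]) cube([83, 1298, 16]);
translate([648, 0, 370]) cube([83, 1298, 16]);
translate([871, 0, 370]) cube([83, 1298, 16]);
translate([1094, 0, 370]) cube([83, 1298, 16]);
translate([1317, 0, 370]) cube([83, 1298, 16]);
translate([1540, 0, 370]) cube([83, 1298, 16]);
translate([1763, 0, 370]) cube([83, 1298, 16]);


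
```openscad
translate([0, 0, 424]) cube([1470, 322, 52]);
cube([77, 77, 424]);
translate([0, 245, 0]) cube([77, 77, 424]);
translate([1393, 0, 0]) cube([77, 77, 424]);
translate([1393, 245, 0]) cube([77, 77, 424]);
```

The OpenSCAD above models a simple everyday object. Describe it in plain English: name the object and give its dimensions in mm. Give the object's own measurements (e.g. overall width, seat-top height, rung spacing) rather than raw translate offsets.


A long wooden bench with a 1470 mm (x) × 322 mm (y) seat, 52 mm thick, its top surface 476 mm above the floor. Four 77 mm square legs at the seat corners, flush with the edges, run from z = 0 to the seat underside.


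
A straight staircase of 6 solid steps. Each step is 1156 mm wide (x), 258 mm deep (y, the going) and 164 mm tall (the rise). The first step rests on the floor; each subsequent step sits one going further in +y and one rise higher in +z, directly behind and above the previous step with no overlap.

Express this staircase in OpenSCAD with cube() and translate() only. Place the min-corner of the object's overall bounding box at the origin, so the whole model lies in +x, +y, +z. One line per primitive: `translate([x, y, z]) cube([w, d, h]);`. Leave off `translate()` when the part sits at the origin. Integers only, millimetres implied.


cube([1156, 258, 164]);
translate([0, 258, 164]) cube([1156, 258, 164]);
translate([0, 516, 328]) cube([1156, 258, 164]);
translate([0, 774, 492]) cube([1156, 258, 164]);
translate([0, 1032, 656]) cube([1156, 258, 164]);
translate([0, 1290, 820]) cube([1156, 258, 164]);


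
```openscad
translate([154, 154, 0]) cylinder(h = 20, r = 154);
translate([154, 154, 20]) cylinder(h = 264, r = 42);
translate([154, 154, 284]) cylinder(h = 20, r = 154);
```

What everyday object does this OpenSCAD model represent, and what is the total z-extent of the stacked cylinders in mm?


A spool. The overall height is 304 mm.

Three coaxial cylinders, large–small–large — a spool. Two 20 mm flanges and a 264 mm core give 20 + 264 + 20 = 304 mm.


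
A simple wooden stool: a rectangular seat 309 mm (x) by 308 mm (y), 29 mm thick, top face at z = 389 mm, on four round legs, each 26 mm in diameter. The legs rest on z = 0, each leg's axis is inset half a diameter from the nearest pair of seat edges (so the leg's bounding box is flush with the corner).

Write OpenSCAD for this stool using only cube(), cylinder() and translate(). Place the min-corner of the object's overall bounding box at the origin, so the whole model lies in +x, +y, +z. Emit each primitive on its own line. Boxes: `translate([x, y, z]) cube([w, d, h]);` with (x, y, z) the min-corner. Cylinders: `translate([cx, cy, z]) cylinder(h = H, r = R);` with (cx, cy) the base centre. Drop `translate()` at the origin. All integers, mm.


translate([0, 0, 360]) cube([309, 308, 29]);
translate([13, 13, 0]) cylinder(h = 360, r = 13);
translate([296, 13, 0]) cylinder(h = 360, r = 13);
translate([13, 295, 0]) cylinder(h = 360, r = 13);
translate([296, 295, 0]) cylinder(h = 360, r = 13);


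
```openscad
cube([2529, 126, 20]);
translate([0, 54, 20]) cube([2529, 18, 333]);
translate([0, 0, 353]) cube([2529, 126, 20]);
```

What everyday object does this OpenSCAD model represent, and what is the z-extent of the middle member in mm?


An I-beam. The web height is 333 mm.

Two wide flanges with a thin centred web — an I-beam. Overall 373 mm minus two 20 mm flanges gives a web of 373 − 2·20 = 333 mm.


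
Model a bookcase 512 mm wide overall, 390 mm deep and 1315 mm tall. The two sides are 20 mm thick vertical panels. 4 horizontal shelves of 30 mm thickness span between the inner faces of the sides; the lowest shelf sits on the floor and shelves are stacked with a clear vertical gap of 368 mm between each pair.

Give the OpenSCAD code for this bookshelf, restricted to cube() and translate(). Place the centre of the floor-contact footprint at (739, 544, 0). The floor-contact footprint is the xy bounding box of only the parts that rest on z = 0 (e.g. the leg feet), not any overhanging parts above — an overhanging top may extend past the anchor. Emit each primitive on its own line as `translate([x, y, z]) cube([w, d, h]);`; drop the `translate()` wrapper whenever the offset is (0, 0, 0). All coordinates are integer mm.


translate([483, 349, 0]) cube([20, 390, 1315]);
translate([975, 349, 0]) cube([20, 390, 1315]);
translate([503, 349, 0]) cube([472, 390, 30]);
translate([503, 349, 398]) cube([472, 390, 30]);
translate([503, 349, 796]) cube([472, 390, 30]);
translate([503, 349, 1194]) cube([472, 390, 30]);


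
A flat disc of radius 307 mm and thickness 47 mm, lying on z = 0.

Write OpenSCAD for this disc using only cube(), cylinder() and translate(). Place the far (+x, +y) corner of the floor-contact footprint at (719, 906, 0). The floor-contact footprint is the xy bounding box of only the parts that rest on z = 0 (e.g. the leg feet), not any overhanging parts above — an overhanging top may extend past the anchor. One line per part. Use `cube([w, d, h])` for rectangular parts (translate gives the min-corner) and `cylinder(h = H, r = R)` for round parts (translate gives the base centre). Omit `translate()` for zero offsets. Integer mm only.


translate([412, 599, 0]) cylinder(h = 47, r = 307);


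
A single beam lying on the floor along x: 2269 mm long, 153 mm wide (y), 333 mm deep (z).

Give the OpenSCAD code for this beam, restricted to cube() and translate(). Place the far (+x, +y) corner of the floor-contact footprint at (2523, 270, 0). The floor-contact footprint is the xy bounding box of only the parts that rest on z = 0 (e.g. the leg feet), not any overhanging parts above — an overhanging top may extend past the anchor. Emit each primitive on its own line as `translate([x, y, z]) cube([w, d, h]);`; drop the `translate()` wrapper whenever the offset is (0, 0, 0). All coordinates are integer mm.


translate([254, 117, 0]) cube([2269, 153, 333]);


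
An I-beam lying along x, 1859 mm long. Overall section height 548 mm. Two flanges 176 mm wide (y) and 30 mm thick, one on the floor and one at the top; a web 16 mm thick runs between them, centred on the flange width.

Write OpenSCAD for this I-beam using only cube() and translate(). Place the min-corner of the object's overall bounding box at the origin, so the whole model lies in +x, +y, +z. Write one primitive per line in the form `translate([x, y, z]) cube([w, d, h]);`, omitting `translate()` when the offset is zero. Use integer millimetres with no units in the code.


cube([1859, 176, 30]);
translate([0, 80, 30]) cube([1859, 16, 488]);
translate([0, 0, 518]) cube([1859, 176, 30]);


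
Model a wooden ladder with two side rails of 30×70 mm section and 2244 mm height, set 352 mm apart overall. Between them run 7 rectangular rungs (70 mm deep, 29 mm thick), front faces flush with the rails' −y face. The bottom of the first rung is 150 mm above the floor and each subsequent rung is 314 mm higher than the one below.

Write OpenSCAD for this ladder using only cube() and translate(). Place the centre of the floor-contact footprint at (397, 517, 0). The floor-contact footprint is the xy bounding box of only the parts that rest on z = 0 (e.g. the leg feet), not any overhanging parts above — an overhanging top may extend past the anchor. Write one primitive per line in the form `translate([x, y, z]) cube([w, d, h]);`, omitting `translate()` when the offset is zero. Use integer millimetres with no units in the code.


translate([221, 482, 0]) cube([30, 70, 2244]);
translate([543, 482, 0]) cube([30, 70, 2244]);
translate([251, 482, 150]) cube([292, 70, 29]);
translate([251, 482, 464]) cube([292, 70, 29]);
translate([251, 482, 778]) cube([292, 70, 29]);
translate([251, 482, 1092]) cube([292, 70, 29]);
translate([251, 482, 1406]) cube([292, 70, 29]);
translate([251, 482, 1720]) cube([292, 70, 29]);
translate([251, 482, 2034]) cube([292, 70, 29]);


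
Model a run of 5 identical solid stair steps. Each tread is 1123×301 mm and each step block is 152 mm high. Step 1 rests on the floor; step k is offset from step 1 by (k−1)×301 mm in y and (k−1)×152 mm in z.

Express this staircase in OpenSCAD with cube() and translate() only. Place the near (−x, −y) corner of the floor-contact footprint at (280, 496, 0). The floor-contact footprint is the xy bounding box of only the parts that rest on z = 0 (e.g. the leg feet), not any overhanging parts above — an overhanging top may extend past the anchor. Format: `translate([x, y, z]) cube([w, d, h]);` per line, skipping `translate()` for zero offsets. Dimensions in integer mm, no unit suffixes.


translate([280, 496, 0]) cube([1123, 301, 152]);
translate([280, 797, 152]) cube([1123, 301, 152]);
translate([280, 1098, 304]) cube([1123, 301, 152]);
translate([280, 1399, 456]) cube([1123, 301, 152]);
translate([280, 1700, 608]) cube([1123, 301, 152]);


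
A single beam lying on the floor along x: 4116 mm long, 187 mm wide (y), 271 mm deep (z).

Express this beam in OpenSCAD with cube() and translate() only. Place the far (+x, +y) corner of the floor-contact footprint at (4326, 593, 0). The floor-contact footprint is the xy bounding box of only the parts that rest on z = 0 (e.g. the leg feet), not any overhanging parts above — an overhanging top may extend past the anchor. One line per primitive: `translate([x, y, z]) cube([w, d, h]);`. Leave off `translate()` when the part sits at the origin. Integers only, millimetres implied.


translate([210, 406, 0]) cube([4116, 187, 271]);


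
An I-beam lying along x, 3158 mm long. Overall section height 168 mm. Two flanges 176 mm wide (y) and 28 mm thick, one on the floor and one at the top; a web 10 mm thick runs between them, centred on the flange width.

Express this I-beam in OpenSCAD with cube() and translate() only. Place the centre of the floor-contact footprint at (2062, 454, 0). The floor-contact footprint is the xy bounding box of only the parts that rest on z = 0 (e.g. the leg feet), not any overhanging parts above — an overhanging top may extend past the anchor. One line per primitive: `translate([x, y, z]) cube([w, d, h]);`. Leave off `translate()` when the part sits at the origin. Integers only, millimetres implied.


translate([483, 366, 0]) cube([3158, 176, 28]);
translate([483, 449, 28]) cube([3158, 10, 112]);
translate([483, 366, 140]) cube([3158, 176, 28]);


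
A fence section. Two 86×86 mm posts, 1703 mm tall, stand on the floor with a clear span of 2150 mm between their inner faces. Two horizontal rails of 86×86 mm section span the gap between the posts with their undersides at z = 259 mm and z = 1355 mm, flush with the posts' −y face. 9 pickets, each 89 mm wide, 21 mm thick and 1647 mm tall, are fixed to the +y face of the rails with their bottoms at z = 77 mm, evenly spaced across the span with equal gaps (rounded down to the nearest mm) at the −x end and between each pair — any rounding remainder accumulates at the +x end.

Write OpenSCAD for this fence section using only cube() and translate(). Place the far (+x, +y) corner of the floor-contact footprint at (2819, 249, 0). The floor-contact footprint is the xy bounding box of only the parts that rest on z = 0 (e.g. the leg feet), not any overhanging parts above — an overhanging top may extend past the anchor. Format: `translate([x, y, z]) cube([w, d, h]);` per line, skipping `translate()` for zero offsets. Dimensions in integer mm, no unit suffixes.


translate([497, 163, 0]) cube([86, 86, 1703]);
translate([2733, 163, 0]) cube([86, 86, 1703]);
translate([583, 163, 259]) cube([2150, 86, 86]);
translate([583, 163, 1355]) cube([2150, 86, 86]);
translate([717, 249, 77]) cube([89, 21, 1647]);
translate([940, 249, 77]) cube([89, 21, 1647]);
translate([1163, 249, 77]) cube([89, 21, 1647]);
translate([1386, 249, 77]) cube([89, 21, 1647]);
translate([1609, 249, 77]) cube([89, 21, 1647]);
translate([1832, 249, 77]) cube([89, 21, 1647]);
translate([2055, 249, 77]) cube([89, 21, 1647]);
translate([2278, 249, 77]) cube([89, 21, 1647]);
translate([2501, 249, 77]) cube([89, 21, 1647]);


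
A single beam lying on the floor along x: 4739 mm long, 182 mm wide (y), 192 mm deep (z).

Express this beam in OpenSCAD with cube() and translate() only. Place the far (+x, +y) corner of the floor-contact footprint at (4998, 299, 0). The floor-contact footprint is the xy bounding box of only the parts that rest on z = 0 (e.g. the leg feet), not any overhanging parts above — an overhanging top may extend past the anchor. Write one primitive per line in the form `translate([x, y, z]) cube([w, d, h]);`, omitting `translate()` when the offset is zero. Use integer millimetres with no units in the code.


translate([259, 117, 0]) cube([4739, 182, 192]);


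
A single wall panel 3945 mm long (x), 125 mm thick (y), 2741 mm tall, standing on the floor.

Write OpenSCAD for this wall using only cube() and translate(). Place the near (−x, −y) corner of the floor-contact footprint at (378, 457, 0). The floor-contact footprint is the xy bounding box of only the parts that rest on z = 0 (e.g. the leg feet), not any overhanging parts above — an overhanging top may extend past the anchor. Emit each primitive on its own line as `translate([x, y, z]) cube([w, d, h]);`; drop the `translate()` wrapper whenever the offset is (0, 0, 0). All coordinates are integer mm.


translate([378, 457, 0]) cube([3945, 125, 2741]);


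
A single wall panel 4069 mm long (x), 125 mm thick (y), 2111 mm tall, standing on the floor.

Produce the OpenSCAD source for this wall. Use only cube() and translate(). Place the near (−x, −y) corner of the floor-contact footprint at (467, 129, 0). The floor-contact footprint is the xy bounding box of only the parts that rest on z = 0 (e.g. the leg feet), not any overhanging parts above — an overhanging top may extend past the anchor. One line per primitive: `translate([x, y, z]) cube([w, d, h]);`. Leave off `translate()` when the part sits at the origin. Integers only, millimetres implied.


translate([467, 129, 0]) cube([4069, 125, 2111]);


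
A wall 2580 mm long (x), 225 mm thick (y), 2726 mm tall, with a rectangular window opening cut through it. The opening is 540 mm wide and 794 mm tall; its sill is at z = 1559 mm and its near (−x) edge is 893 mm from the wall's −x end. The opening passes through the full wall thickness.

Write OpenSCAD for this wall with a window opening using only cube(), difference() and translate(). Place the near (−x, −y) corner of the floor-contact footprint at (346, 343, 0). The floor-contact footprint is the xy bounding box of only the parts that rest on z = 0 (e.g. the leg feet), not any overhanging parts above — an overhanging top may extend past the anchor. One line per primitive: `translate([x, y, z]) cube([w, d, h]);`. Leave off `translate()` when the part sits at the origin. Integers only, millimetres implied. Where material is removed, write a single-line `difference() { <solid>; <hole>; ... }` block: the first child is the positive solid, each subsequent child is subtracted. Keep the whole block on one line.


difference() { translate([346, 343, 0]) cube([2580, 225, 2726]); translate([1239, 343, 1559]) cube([540, 225, 794]); }


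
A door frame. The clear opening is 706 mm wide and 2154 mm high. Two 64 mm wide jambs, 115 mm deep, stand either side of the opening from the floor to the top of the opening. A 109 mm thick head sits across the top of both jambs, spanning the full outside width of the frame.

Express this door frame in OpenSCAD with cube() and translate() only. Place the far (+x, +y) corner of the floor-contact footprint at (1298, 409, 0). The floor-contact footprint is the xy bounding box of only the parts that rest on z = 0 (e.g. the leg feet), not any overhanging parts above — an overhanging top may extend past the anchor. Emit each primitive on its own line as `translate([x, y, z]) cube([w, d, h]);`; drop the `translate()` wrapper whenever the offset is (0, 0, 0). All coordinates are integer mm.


translate([464, 294, 0]) cube([64, 115, 2154]);
translate([1234, 294, 0]) cube([64, 115, 2154]);
translate([464, 294, 2154]) cube([834, 115, 109]);


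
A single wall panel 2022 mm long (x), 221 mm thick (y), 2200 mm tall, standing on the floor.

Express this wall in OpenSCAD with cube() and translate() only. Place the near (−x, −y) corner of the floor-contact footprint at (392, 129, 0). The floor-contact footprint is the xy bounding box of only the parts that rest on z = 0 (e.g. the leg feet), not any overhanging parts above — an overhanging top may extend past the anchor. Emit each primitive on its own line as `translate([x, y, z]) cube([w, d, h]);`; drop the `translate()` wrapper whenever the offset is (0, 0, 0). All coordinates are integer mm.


translate([392, 129, 0]) cube([2022, 221, 2200]);


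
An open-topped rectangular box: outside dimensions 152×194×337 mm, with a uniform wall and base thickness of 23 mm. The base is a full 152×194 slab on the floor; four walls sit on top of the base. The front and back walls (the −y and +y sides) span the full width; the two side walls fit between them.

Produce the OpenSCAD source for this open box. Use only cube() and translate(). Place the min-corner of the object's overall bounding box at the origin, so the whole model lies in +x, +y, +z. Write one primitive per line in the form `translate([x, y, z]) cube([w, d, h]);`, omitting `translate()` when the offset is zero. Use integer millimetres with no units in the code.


cube([152, 194, 23]);
translate([0, 0, 23]) cube([152, 23, 314]);
translate([0, 171, 23]) cube([152, 23, 314]);
translate([0, 23, 23]) cube([23, 148, 314]);
translate([129, 23, 23]) cube([23, 148, 314]);


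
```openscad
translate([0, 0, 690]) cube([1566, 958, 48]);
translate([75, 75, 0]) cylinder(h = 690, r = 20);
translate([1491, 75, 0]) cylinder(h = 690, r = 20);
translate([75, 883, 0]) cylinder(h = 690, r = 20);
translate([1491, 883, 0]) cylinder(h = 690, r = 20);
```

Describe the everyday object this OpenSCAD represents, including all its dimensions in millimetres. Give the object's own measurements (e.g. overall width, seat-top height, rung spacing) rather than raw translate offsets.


A rectangular dining table. The top is 1566×958×48 mm with its upper surface at z = 738 mm. It stands on four round legs of 40 mm diameter, each leg's bounding box inset 55 mm from the nearest pair of top edges, running from the floor to the underside of the top.


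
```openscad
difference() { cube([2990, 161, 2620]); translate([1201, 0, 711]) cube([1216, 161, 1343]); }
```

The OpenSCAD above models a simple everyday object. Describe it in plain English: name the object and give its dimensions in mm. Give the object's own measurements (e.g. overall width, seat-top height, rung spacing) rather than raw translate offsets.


A wall 2990 mm long (x), 161 mm thick (y), 2620 mm tall, with a rectangular window opening cut through it. The opening is 1216 mm wide and 1343 mm tall; its sill is at z = 711 mm and its near (−x) edge is 1201 mm from the wall's −x end. The opening passes through the full wall thickness.


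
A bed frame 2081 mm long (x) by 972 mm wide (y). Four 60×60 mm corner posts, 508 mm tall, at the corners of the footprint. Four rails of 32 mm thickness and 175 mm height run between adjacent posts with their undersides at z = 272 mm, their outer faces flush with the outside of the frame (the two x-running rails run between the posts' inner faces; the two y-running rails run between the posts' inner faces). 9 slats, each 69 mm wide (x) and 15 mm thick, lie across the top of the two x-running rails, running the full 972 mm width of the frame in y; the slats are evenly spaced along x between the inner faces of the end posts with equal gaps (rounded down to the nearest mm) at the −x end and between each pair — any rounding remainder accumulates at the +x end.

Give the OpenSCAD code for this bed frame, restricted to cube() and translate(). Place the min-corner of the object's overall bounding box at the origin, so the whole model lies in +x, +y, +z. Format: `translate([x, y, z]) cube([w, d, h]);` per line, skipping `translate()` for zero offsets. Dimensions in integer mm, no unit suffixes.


cube([60, 60, 508]);
translate([0, 912, 0]) cube([60, 60, 508]);
translate([2021, 0, 0]) cube([60, 60, 508]);
translate([2021, 912, 0]) cube([60, 60, 508]);
translate([60, 0, 272]) cube([1961, 32, 175]);
translate([60, 940, 272]) cube([1961, 32, 175]);
translate([0, 60, 272]) cube([32, 852, 175]);
translate([2049, 60, 272]) cube([32, 852, 175]);
translate([194, 0, 447]) cube([69, 972, 15]);
translate([397, 0, 447]) cube([69, 972, 15]);
translate([600, 0, 447]) cube([69, 972, 15]);
translate([803, 0, 447]) cube([69, 972, 15]);
translate([1006, 0, 447]) cube([69, 972, 15]);
translate([1209, 0, 447]) cube([69, 972, 15]);
translate([1412, 0, 447]) cube([69, 972, 15]);
translate([1615, 0, 447]) cube([69, 972, 15]);
translate([1818, 0, 447]) cube([69, 972, 15]);


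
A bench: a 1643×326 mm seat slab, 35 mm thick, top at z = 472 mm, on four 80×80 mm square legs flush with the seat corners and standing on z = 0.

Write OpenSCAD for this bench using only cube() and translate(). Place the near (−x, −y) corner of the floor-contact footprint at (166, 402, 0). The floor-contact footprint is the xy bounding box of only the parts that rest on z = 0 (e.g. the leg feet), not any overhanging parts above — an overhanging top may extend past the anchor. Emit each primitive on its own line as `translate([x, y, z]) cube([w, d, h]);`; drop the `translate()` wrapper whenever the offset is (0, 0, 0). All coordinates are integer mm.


// leg_h = 472 − 35 = 437
translate([166, 402, 437]) cube([1643, 326, 35]);
translate([166, 402, 0]) cube([80, 80, 437]);
translate([166, 648, 0]) cube([80, 80, 437]);
translate([1729, 402, 0]) cube([80, 80, 437]);
translate([1729, 648, 0]) cube([80, 80, 437]);


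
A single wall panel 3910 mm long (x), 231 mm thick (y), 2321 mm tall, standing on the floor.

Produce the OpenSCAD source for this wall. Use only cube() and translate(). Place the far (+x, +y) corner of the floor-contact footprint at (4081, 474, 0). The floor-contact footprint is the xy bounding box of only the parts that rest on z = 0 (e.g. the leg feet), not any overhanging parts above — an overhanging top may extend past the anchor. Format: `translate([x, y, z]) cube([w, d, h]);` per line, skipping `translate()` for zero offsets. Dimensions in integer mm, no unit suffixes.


translate([171, 243, 0]) cube([3910, 231, 2321]);


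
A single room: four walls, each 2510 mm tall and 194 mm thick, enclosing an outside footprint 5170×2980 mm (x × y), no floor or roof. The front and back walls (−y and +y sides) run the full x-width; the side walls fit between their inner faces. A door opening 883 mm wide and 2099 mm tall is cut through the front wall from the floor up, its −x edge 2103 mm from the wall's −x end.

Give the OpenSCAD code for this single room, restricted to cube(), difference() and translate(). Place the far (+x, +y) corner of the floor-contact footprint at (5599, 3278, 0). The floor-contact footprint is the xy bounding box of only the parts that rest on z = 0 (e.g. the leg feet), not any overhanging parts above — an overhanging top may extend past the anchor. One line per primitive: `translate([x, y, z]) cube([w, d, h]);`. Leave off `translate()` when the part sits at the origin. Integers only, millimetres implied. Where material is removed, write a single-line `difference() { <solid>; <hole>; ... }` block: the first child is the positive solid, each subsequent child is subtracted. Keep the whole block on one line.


difference() { translate([429, 298, 0]) cube([5170, 194, 2510]); translate([2532, 298, 0]) cube([883, 194, 2099]); }
translate([429, 3084, 0]) cube([5170, 194, 2510]);
translate([429, 492, 0]) cube([194, 2592, 2510]);
translate([5405, 492, 0]) cube([194, 2592, 2510]);


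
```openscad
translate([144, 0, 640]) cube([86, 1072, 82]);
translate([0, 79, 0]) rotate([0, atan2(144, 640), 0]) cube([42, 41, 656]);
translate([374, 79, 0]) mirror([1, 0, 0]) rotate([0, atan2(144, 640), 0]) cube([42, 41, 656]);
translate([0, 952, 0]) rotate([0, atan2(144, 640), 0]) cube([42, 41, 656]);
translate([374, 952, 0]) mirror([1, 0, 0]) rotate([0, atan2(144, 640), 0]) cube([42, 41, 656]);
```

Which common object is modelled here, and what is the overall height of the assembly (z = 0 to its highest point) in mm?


A sawhorse. The overall height is 722 mm.

A beam across two mirrored pairs of raked legs — a sawhorse. The beam's underside is at z = 640 (matching the legs' vertical rise in atan2(144, 640)) and the beam is 82 mm tall, so its top is at 640 + 82 = 722 mm. The raked legs top out at the beam's underside, so that is the highest point.


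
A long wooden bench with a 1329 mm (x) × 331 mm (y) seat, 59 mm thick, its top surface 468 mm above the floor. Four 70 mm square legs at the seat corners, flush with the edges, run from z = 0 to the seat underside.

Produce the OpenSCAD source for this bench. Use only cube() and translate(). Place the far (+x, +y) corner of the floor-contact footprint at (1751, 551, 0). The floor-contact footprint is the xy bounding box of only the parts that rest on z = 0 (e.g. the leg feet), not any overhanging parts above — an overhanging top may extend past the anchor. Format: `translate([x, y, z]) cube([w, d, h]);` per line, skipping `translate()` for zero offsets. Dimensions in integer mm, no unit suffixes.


// leg_h = 468 − 59 = 409
translate([422, 220, 409]) cube([1329, 331, 59]);
translate([422, 220, 0]) cube([70, 70, 409]);
translate([422, 481, 0]) cube([70, 70, 409]);
translate([1681, 220, 0]) cube([70, 70, 409]);
translate([1681, 481, 0]) cube([70, 70, 409]);


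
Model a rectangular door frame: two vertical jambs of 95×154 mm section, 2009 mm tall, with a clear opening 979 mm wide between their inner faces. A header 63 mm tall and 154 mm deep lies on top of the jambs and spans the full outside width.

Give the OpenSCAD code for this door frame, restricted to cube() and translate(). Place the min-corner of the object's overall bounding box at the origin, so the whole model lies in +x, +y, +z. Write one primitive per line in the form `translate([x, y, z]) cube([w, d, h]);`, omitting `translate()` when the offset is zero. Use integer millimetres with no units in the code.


cube([95, 154, 2009]);
translate([1074, 0, 0]) cube([95, 154, 2009]);
translate([0, 0, 2009]) cube([1169, 154, 63]);


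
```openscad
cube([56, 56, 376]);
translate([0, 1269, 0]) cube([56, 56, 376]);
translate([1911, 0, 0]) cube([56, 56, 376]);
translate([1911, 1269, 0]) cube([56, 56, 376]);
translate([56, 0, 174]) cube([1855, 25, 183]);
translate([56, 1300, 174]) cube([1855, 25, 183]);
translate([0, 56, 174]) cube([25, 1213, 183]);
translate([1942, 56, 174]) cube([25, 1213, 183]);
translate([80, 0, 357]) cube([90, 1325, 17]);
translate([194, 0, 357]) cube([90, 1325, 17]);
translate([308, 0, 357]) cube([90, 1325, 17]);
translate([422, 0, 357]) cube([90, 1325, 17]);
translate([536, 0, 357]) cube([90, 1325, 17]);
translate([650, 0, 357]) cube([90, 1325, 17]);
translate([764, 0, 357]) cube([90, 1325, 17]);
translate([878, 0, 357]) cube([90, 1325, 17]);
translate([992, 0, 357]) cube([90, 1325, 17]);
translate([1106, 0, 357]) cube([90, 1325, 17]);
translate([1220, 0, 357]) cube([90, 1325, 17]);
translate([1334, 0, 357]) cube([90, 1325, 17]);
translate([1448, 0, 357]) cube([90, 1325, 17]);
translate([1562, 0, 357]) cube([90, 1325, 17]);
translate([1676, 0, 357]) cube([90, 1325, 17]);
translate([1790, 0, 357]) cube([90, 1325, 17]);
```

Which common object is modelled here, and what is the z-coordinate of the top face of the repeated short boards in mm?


A bed frame. The slat-top height is 374 mm.

Four posts, four rails, and a row of slats — a bed frame. Slats sit on the rails at z = 174 + 183 = 357; with slat thickness 17, the top is 374 mm.


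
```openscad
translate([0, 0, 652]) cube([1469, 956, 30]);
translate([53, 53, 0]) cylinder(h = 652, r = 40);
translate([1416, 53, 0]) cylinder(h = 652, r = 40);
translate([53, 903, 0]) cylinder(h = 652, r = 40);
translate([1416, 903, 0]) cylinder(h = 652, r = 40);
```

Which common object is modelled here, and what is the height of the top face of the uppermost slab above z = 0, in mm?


A table. The table height is 682 mm.

A 1469×956×30 slab sits at z = 652 on four Ø80 mm round legs — a table. The top surface is at 652 + 30 = 682 mm.


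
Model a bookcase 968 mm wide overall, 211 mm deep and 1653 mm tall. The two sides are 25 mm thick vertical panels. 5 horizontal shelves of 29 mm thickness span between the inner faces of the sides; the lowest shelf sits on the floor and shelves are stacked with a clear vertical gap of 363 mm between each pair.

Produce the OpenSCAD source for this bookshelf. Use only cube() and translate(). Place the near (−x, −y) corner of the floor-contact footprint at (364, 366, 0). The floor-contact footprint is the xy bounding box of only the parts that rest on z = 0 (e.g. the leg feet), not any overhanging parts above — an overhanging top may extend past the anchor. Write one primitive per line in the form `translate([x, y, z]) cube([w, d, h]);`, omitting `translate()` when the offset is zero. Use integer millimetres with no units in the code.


translate([364, 366, 0]) cube([25, 211, 1653]);
translate([1307, 366, 0]) cube([25, 211, 1653]);
translate([389, 366, 0]) cube([918, 211, 29]);
translate([389, 366, 392]) cube([918, 211, 29]);
translate([389, 366, 784]) cube([918, 211, 29]);
translate([389, 366, 1176]) cube([918, 211, 29]);
translate([389, 366, 1568]) cube([918, 211, 29]);


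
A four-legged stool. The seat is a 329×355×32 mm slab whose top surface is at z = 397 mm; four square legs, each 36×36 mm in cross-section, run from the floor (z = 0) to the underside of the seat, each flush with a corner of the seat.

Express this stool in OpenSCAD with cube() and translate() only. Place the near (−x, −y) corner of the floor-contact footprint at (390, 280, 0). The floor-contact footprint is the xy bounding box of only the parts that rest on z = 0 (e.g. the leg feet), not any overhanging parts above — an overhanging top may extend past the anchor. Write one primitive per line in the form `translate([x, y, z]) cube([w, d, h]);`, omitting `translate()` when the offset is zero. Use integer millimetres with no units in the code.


// leg_h = 397 - 32 = 365
translate([390, 280, 365]) cube([329, 355, 32]);
translate([390, 280, 0]) cube([36, 36, 365]);
translate([683, 280, 0]) cube([36, 36, 365]);
translate([390, 599, 0]) cube([36, 36, 365]);
translate([683, 599, 0]) cube([36, 36, 365]);
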